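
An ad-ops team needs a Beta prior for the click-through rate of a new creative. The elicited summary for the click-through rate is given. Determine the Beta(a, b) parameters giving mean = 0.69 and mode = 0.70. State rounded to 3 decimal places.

With s = a+b: μ = a/s and mode = (a−1)/(s−2). Eliminating a = μs,
μs − 1 = m(s−2) ⇒ s(μ−m) = 1−2m ⇒ s = -0.40/-0.01 = 40.0000.
So a = μs = 27.600, b = (1−μ)s = 12.400.

a = 27.600, b = 12.400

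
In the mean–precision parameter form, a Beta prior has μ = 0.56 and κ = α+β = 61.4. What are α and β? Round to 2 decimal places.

Split κ in proportion μ : (1−μ): α = 0.56·61.4 = 34.38, β = 61.4 − 34.38 = 27.02.

α = 34.38, β = 27.02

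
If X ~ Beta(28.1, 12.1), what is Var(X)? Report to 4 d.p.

α+β = 40.2 and αβ = 340.01, so Var = αβ/[(α+β)²(α+β+1)] = 340.01/66580.848 = 0.0051.

0.0051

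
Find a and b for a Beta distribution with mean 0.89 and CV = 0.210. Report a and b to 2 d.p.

Var = (CV·μ)² = (0.210×0.89)² = 0.034932.
a+b = μ(1−μ)/Var − 1 = 0.0979/0.034932 − 1 = 1.8026.
Thus a = 0.89·1.8026 = 1.60 and b = 0.11·1.8026 = 0.20.

a = 1.60, b = 0.20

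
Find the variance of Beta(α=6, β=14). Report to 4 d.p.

μ = 6/20 = 0.300000; Var = μ(1−μ)/(α+β+1) = 0.2100000/21 = 0.0100.

0.0100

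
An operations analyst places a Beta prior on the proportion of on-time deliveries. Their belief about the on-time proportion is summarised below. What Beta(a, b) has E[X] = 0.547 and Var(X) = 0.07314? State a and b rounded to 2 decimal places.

By moment matching, a+b = μ(1−μ)/σ² − 1 = (0.547·0.453)/0.07314 − 1 = 3.3879 − 1 = 2.3879.
Since a/(a+b) = μ, a = 0.547·2.3879 = 1.31 and b = 0.453·2.3879 = 1.08.

a = 1.31, b = 1.08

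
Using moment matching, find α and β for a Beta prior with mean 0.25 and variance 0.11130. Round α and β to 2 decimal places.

By moment matching, α+β = μ(1−μ)/σ² − 1 = (0.25·0.75)/0.11130 − 1 = 1.6846 − 1 = 0.6846.
Since α/(α+β) = μ, α = 0.25·0.6846 = 0.17 and β = 0.75·0.6846 = 0.51.

α = 0.17, β = 0.51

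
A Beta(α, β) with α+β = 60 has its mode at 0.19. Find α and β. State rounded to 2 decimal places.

α = 12.02, β = 47.98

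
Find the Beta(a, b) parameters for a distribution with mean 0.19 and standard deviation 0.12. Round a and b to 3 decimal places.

a = 1.841, b = 7.847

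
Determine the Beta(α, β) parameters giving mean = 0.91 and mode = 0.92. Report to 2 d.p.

α = 76.44, β = 7.56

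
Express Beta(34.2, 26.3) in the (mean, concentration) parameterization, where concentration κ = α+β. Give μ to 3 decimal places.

κ = α+β = 34.2+26.3 = 60.5; μ = α/κ = 34.2/60.5 = 0.565.

μ = 0.565, κ = 60.5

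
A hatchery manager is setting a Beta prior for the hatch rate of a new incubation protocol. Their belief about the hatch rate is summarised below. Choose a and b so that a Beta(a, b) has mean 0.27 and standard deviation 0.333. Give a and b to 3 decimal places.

a = 0.210, b = 0.568

σ² = 0.333² = 0.110889.
With s = a+b, Var = μ(1−μ)/(s+1), so s+1 = (0.27×0.73)/0.110889 = 1.7775 and s = 0.7775.
a = μs = 0.210, b = (1−μ)s = 0.568.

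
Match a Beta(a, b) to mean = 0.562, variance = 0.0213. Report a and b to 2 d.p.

a = 5.93, b = 4.62

By moment matching, a+b = μ(1−μ)/σ² − 1 = (0.562·0.438)/0.0213 − 1 = 11.5566 − 1 = 10.5566.
Since a/(a+b) = μ, a = 0.562·10.5566 = 5.93 and b = 0.438·10.5566 = 4.62.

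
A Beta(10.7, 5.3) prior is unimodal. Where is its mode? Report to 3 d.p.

The density x^(α−1)(1−x)^(β−1) is maximised at (α−1)/(α+β−2) = 9.7/14.0 = 0.693.

0.693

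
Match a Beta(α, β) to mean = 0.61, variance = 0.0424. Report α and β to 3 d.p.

Let s = α+β. The Beta variance is μ(1−μ)/(s+1).
So s+1 = μ(1−μ)/σ² = (0.61×0.39)/0.0424 = 0.2379/0.0424 = 5.6108, giving s = 4.6108.
Then α = μs = 0.61×4.6108 = 2.813 and β = (1−μ)s = 0.39×4.6108 = 1.798.

α = 2.813, β = 1.798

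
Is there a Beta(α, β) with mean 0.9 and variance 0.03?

For any Beta, Var(X) < E[X]·(1−E[X]).
Here μ(1−μ) = 0.9×0.1 = 0.09, and 0.03 < 0.09.

Yes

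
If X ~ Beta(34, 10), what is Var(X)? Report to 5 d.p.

μ = 34/44 = 0.772727; Var = μ(1−μ)/(α+β+1) = 0.1756198/45 = 0.00390.

0.00390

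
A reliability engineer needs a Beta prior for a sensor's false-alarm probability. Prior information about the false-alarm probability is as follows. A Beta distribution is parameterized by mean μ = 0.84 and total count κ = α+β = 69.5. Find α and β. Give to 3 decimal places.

α = 58.380, β = 11.120

Split κ in proportion μ : (1−μ): α = 0.84·69.5 = 58.380, β = 69.5 − 58.380 = 11.120.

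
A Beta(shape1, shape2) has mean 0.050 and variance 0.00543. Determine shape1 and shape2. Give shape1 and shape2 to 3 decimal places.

Write ν = shape1+shape2; then shape1 = μν and Var = μ(1−μ)/(ν+1).
ν = μ(1−μ)/Var − 1 = 0.047500/0.00543 − 1 = 7.7477.
shape1 = 0.050·7.7477 = 0.387, shape2 = 0.950·7.7477 = 7.360.

shape1 = 0.387, shape2 = 7.360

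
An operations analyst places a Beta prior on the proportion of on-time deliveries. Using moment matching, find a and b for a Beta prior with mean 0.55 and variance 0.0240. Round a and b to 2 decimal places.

Write ν = a+b; then a = μν and Var = μ(1−μ)/(ν+1).
ν = μ(1−μ)/Var − 1 = 0.2475/0.0240 − 1 = 9.3125.
a = 0.55·9.3125 = 5.12, b = 0.45·9.3125 = 4.19.

a = 5.12, b = 4.19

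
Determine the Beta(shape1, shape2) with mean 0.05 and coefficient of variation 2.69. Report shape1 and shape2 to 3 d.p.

shape1 = 0.081, shape2 = 1.544

σ = CV·μ = 2.69×0.05 = 0.13450, so σ² = 0.018090.
s+1 = μ(1−μ)/σ² = 0.0475/0.018090 = 2.6257, so s = shape1+shape2 = 1.6257.
shape1 = μs = 0.081, shape2 = (1−μ)s = 1.544.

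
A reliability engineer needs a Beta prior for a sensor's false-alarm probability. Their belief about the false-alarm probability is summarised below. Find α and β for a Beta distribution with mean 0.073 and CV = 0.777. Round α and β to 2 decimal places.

σ = CV·μ = 0.777×0.073 = 0.05672, so σ² = 0.003217.
s+1 = μ(1−μ)/σ² = 0.067671/0.003217 = 21.0337, so s = α+β = 20.0337.
α = μs = 1.46, β = (1−μ)s = 18.57.

α = 1.46, β = 18.57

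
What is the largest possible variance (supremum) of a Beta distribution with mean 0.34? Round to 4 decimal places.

0.2244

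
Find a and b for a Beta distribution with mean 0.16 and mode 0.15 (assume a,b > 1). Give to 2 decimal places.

a = 11.20, b = 58.80

Let s = a+b. Mean gives a = μs = 0.16s; mode gives (a−1)/(s−2) = 0.15.
Substituting: 0.16s − 1 = 0.15(s−2) = 0.15s − 0.30, so 0.01s = 0.70 and s = 70.0000.
Then a = 0.16×70.0000 = 11.20 and b = s−a = 58.80.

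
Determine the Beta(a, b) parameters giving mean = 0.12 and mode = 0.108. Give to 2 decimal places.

a = 7.84, b = 57.49

Let s = a+b. Mean gives a = μs = 0.12s; mode gives (a−1)/(s−2) = 0.108.
Substituting: 0.12s − 1 = 0.108(s−2) = 0.108s − 0.216, so 0.012s = 0.784 and s = 65.3333.
Then a = 0.12×65.3333 = 7.84 and b = s−a = 57.49.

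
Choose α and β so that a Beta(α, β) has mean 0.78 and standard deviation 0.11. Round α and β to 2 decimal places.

Variance = 0.11² = 0.0121. The moment-matching identity α+β = μ(1−μ)/Var − 1 gives
α+β = 0.1716/0.0121 − 1 = 13.1818, so α = μ·13.1818 = 10.28 and β = (1−μ)·13.1818 = 2.90.

α = 10.28, β = 2.90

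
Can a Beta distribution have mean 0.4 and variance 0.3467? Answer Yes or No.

No

For any Beta, Var(X) < E[X]·(1−E[X]).
Here μ(1−μ) = 0.4×0.6 = 0.24, and 0.3467 ≥ 0.24.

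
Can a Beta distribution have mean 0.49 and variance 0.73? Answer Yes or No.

The Beta variance bound is σ² < μ(1−μ).
Here μ(1−μ) = 0.49×0.51 = 0.2499, and 0.73 ≥ 0.2499.

No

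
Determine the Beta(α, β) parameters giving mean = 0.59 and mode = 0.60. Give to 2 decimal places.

α = 11.80, β = 8.20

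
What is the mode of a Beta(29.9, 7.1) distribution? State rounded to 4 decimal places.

The density x^(α−1)(1−x)^(β−1) is maximised at (α−1)/(α+β−2) = 28.9/35.0 = 0.8257.

0.8257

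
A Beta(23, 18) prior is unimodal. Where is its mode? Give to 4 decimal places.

0.5641

The density x^(α−1)(1−x)^(β−1) is maximised at (α−1)/(α+β−2) = 22/39 = 0.5641.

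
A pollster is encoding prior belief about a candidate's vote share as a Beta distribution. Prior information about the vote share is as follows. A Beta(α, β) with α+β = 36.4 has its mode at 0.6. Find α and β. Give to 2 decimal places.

Since the density peak of Beta(α,β) is at (α−1)/(α+β−2),
α = 1 + 0.6(36.4−2) = 21.64 and β = 36.4 − 21.64 = 14.76.

α = 21.64, β = 14.76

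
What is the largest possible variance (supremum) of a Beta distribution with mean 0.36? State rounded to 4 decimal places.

0.2304

For fixed mean μ the Beta variance is μ(1−μ)/(α+β+1), increasing as α+β decreases.
Its least upper bound (not attained) is μ(1−μ) = 0.36·0.64 = 0.2304.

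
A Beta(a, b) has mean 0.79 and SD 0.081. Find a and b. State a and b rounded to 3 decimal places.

a = 19.186, b = 5.100

Variance = 0.081² = 0.006561. The moment-matching identity a+b = μ(1−μ)/Var − 1 gives
a+b = 0.1659/0.006561 − 1 = 24.2858, so a = μ·24.2858 = 19.186 and b = (1−μ)·24.2858 = 5.100.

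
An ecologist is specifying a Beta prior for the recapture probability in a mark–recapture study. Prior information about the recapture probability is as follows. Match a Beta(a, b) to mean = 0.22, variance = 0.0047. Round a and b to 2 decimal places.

a = 7.81, b = 27.70

Let s = a+b. The Beta variance is μ(1−μ)/(s+1).
So s+1 = μ(1−μ)/σ² = (0.22×0.78)/0.0047 = 0.1716/0.0047 = 36.5106, giving s = 35.5106.
Then a = μs = 0.22×35.5106 = 7.81 and b = (1−μ)s = 0.78×35.5106 = 27.70.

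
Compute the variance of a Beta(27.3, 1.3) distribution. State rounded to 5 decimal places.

0.00147

Var = αβ/[(α+β)²(α+β+1)] = (27.3×1.3)/(28.6²×29.6) = 35.49/24211.616 = 0.00147.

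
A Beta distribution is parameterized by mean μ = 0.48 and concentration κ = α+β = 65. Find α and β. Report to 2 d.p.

α = 31.20, β = 33.80

α = μκ = 0.48×65 = 31.20 and β = (1−μ)κ = 0.52×65 = 33.80.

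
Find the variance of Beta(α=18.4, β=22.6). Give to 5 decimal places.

0.00589

μ = 18.4/41.0 = 0.448780; Var = μ(1−μ)/(α+β+1) = 0.2473766/42.0 = 0.00589.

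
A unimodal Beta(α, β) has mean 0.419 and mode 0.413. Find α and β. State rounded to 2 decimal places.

α = 12.15, β = 16.85

Let s = α+β. Mean gives α = μs = 0.419s; mode gives (α−1)/(s−2) = 0.413.
Substituting: 0.419s − 1 = 0.413(s−2) = 0.413s − 0.826, so 0.006s = 0.174 and s = 29.0000.
Then α = 0.419×29.0000 = 12.15 and β = s−α = 16.85.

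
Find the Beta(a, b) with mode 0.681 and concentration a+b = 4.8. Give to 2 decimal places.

For a,b>1 the mode is (a−1)/(a+b−2), so a = mode·(κ−2)+1 = 0.681×2.8+1 = 2.91.
And b = (1−mode)·(κ−2)+1 = 0.319×2.8+1 = 1.89.

a = 2.91, b = 1.89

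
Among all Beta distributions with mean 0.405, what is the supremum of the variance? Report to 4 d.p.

0.2410

Var = μ(1−μ)/(α+β+1), which approaches μ(1−μ) as α+β → 0.
So the supremum is μ(1−μ) = 0.405×0.595 = 0.2410.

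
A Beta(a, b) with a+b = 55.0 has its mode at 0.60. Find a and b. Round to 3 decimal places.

For a,b>1 the mode is (a−1)/(a+b−2), so a = mode·(κ−2)+1 = 0.60×53.0+1 = 32.800.
And b = (1−mode)·(κ−2)+1 = 0.40×53.0+1 = 22.200.

a = 32.800, b = 22.200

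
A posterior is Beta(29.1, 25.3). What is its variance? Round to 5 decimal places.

0.00449

α+β = 54.4 and αβ = 736.23, so Var = αβ/[(α+β)²(α+β+1)] = 736.23/163948.544 = 0.00449.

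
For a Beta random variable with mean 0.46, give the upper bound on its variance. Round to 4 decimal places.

For fixed mean μ the Beta variance is μ(1−μ)/(α+β+1), increasing as α+β decreases.
Its least upper bound (not attained) is μ(1−μ) = 0.46·0.54 = 0.2484.

0.2484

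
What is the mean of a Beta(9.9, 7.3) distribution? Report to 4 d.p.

0.5756

E[X] = α/(α+β) = 9.9/17.2 = 0.5756.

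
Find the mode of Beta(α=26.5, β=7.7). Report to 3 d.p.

0.792

With α,β > 1, mode = (α−1)/(α+β−2) = 25.5/32.2 = 0.792.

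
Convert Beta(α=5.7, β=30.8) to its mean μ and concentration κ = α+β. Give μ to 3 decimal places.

μ = 0.156, κ = 36.5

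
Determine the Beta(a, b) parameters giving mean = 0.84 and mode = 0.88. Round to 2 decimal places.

With s = a+b: μ = a/s and mode = (a−1)/(s−2). Eliminating a = μs,
μs − 1 = m(s−2) ⇒ s(μ−m) = 1−2m ⇒ s = -0.76/-0.04 = 19.0000.
So a = μs = 15.96, b = (1−μ)s = 3.04.

a = 15.96, b = 3.04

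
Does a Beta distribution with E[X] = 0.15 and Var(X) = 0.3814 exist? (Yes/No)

The Beta variance bound is σ² < μ(1−μ).
Here μ(1−μ) = 0.15×0.85 = 0.1275, and 0.3814 ≥ 0.1275.

No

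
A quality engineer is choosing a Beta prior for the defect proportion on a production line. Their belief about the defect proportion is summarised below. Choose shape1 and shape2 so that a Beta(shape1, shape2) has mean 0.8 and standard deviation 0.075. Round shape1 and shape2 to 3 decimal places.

Variance = 0.075² = 0.005625. The moment-matching identity shape1+shape2 = μ(1−μ)/Var − 1 gives
shape1+shape2 = 0.16/0.005625 − 1 = 27.4444, so shape1 = μ·27.4444 = 21.956 and shape2 = (1−μ)·27.4444 = 5.489.

shape1 = 21.956, shape2 = 5.489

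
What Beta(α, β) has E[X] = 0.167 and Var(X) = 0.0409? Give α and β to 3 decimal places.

By moment matching, α+β = μ(1−μ)/σ² − 1 = (0.167·0.833)/0.0409 − 1 = 3.4012 − 1 = 2.4012.
Since α/(α+β) = μ, α = 0.167·2.4012 = 0.401 and β = 0.833·2.4012 = 2.000.

α = 0.401, β = 2.000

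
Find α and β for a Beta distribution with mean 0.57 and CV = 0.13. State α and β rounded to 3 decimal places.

α = 24.874, β = 18.764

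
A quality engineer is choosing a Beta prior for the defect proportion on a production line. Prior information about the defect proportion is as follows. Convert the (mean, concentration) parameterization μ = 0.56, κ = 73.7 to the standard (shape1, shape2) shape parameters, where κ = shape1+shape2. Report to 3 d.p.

Split κ in proportion μ : (1−μ): shape1 = 0.56·73.7 = 41.272, shape2 = 73.7 − 41.272 = 32.428.

shape1 = 41.272, shape2 = 32.428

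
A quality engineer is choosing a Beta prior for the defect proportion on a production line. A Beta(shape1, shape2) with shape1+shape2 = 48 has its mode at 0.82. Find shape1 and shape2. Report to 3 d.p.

shape1 = 38.720, shape2 = 9.280

Since the density peak of Beta(shape1,shape2) is at (shape1−1)/(shape1+shape2−2),
shape1 = 1 + 0.82(48−2) = 38.720 and shape2 = 48 − 38.720 = 9.280.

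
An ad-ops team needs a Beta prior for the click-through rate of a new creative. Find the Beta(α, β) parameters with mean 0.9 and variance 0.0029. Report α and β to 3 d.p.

Let s = α+β. The Beta variance is μ(1−μ)/(s+1).
So s+1 = μ(1−μ)/σ² = (0.9×0.1)/0.0029 = 0.09/0.0029 = 31.0345, giving s = 30.0345.
Then α = μs = 0.9×30.0345 = 27.031 and β = (1−μ)s = 0.1×30.0345 = 3.003.

α = 27.031, β = 3.003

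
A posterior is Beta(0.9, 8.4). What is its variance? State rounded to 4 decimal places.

0.0085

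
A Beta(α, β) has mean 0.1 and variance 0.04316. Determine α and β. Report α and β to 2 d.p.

α = 0.11, β = 0.98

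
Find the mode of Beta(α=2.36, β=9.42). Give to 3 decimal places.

0.139

With α,β > 1, mode = (α−1)/(α+β−2) = 1.36/9.78 = 0.139.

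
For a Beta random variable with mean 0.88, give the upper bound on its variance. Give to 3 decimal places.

0.106

Var = μ(1−μ)/(α+β+1), which approaches μ(1−μ) as α+β → 0.
So the supremum is μ(1−μ) = 0.88×0.12 = 0.106.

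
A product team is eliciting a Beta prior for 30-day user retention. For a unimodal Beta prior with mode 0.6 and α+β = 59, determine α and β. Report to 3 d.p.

α = 35.200, β = 23.800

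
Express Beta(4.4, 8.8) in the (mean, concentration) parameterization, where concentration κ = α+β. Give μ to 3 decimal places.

μ = 0.333, κ = 13.2

κ = α+β = 4.4+8.8 = 13.2; μ = α/κ = 4.4/13.2 = 0.333.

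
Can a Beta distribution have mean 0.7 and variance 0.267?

A Beta with mean μ has variance μ(1−μ)/(α+β+1) < μ(1−μ).
Here μ(1−μ) = 0.7×0.3 = 0.21, and 0.267 ≥ 0.21.

No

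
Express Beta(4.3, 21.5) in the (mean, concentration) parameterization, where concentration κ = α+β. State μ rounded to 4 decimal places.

μ = 0.1667, κ = 25.8

κ = α+β = 4.3+21.5 = 25.8; μ = α/κ = 4.3/25.8 = 0.1667.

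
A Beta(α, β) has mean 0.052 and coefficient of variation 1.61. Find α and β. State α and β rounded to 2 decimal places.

σ = CV·μ = 1.61×0.052 = 0.08372, so σ² = 0.007009.
s+1 = μ(1−μ)/σ² = 0.049296/0.007009 = 7.0332, so s = α+β = 6.0332.
α = μs = 0.31, β = (1−μ)s = 5.72.

α = 0.31, β = 5.72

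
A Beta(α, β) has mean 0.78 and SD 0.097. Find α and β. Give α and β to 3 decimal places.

α = 13.446, β = 3.792

First σ² = 0.009409. Setting α = μn, β = (1−μ)n with n = α+β,
μ(1−μ)/(n+1) = 0.009409 ⇒ n+1 = 0.1716/0.009409 = 18.2379 ⇒ n = 17.2379.
Hence α = 0.78×17.2379 = 13.446, β = 0.22×17.2379 = 3.792.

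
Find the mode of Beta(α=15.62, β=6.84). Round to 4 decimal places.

With α,β > 1, mode = (α−1)/(α+β−2) = 14.62/20.46 = 0.7146.

0.7146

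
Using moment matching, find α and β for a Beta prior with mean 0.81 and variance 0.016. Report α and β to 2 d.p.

α = 6.98, β = 1.64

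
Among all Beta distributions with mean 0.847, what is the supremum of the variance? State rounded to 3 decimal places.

For fixed mean μ the Beta variance is μ(1−μ)/(α+β+1), increasing as α+β decreases.
Its least upper bound (not attained) is μ(1−μ) = 0.847·0.153 = 0.130.

0.130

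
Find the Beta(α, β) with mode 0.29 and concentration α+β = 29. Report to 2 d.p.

For α,β>1 the mode is (α−1)/(α+β−2), so α = mode·(κ−2)+1 = 0.29×27+1 = 8.83.
And β = (1−mode)·(κ−2)+1 = 0.71×27+1 = 20.17.

α = 8.83, β = 20.17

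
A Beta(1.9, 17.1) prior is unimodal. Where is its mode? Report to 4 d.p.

With α,β > 1, mode = (α−1)/(α+β−2) = 0.9/17.0 = 0.0529.

0.0529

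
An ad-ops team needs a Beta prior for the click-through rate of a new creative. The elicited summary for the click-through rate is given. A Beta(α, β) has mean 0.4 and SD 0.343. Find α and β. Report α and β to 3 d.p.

α = 0.416, β = 0.624

Variance = 0.343² = 0.117649. The moment-matching identity α+β = μ(1−μ)/Var − 1 gives
α+β = 0.24/0.117649 − 1 = 1.0400, so α = μ·1.0400 = 0.416 and β = (1−μ)·1.0400 = 0.624.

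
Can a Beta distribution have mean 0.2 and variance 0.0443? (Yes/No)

For any Beta, Var(X) < E[X]·(1−E[X]).
Here μ(1−μ) = 0.2×0.8 = 0.16, and 0.0443 < 0.16.

Yes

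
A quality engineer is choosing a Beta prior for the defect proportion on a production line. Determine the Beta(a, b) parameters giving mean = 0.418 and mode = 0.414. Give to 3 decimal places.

a = 17.974, b = 25.026

With s = a+b: μ = a/s and mode = (a−1)/(s−2). Eliminating a = μs,
μs − 1 = m(s−2) ⇒ s(μ−m) = 1−2m ⇒ s = 0.172/0.004 = 43.0000.
So a = μs = 17.974, b = (1−μ)s = 25.026.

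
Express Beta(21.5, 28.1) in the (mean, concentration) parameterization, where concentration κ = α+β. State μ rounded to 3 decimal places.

κ = α+β = 21.5+28.1 = 49.6; μ = α/κ = 21.5/49.6 = 0.433.

μ = 0.433, κ = 49.6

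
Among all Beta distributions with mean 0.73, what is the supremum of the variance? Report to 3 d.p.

For fixed mean μ the Beta variance is μ(1−μ)/(α+β+1), increasing as α+β decreases.
Its least upper bound (not attained) is μ(1−μ) = 0.73·0.27 = 0.197.

0.197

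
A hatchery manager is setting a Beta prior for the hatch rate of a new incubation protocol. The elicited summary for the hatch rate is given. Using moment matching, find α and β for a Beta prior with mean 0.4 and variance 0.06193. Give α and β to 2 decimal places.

α = 1.15, β = 1.73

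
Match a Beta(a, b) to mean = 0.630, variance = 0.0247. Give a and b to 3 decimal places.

Write ν = a+b; then a = μν and Var = μ(1−μ)/(ν+1).
ν = μ(1−μ)/Var − 1 = 0.233100/0.0247 − 1 = 8.4372.
a = 0.630·8.4372 = 5.315, b = 0.370·8.4372 = 3.122.

a = 5.315, b = 3.122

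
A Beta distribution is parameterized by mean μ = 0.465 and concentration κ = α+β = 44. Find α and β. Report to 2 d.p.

α = 20.46, β = 23.54

Split κ in proportion μ : (1−μ): α = 0.465·44 = 20.46, β = 44 − 20.46 = 23.54.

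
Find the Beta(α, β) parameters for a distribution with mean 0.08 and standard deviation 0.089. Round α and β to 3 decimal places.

α = 0.663, β = 7.628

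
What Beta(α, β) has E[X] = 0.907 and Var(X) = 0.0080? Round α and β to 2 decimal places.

Write ν = α+β; then α = μν and Var = μ(1−μ)/(ν+1).
ν = μ(1−μ)/Var − 1 = 0.084351/0.0080 − 1 = 9.5439.
α = 0.907·9.5439 = 8.66, β = 0.093·9.5439 = 0.89.

α = 8.66, β = 0.89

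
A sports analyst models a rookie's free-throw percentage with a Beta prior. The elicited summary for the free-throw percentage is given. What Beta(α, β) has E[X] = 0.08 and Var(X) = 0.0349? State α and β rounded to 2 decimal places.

Write ν = α+β; then α = μν and Var = μ(1−μ)/(ν+1).
ν = μ(1−μ)/Var − 1 = 0.0736/0.0349 − 1 = 1.1089.
α = 0.08·1.1089 = 0.09, β = 0.92·1.1089 = 1.02.

α = 0.09, β = 1.02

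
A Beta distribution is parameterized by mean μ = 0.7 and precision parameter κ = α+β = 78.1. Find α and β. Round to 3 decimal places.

Split κ in proportion μ : (1−μ): α = 0.7·78.1 = 54.670, β = 78.1 − 54.670 = 23.430.

α = 54.670, β = 23.430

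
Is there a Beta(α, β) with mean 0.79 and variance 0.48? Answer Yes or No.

No

The Beta variance bound is σ² < μ(1−μ).
Here μ(1−μ) = 0.79×0.21 = 0.1659, and 0.48 ≥ 0.1659.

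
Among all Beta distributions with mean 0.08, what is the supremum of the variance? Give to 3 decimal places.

0.074

For fixed mean μ the Beta variance is μ(1−μ)/(α+β+1), increasing as α+β decreases.
Its least upper bound (not attained) is μ(1−μ) = 0.08·0.92 = 0.074.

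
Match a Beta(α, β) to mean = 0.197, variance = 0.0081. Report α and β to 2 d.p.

Write ν = α+β; then α = μν and Var = μ(1−μ)/(ν+1).
ν = μ(1−μ)/Var − 1 = 0.158191/0.0081 − 1 = 18.5298.
α = 0.197·18.5298 = 3.65, β = 0.803·18.5298 = 14.88.

α = 3.65, β = 14.88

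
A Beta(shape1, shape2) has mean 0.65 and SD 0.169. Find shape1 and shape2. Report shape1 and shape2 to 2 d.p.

σ² = 0.169² = 0.028561.
With s = shape1+shape2, Var = μ(1−μ)/(s+1), so s+1 = (0.65×0.35)/0.028561 = 7.9654 and s = 6.9654.
shape1 = μs = 4.53, shape2 = (1−μ)s = 2.44.

shape1 = 4.53, shape2 = 2.44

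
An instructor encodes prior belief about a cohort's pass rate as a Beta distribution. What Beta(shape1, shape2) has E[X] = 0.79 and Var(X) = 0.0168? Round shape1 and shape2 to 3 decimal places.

By moment matching, shape1+shape2 = μ(1−μ)/σ² − 1 = (0.79·0.21)/0.0168 − 1 = 9.8750 − 1 = 8.8750.
Since shape1/(shape1+shape2) = μ, shape1 = 0.79·8.8750 = 7.011 and shape2 = 0.21·8.8750 = 1.864.

shape1 = 7.011, shape2 = 1.864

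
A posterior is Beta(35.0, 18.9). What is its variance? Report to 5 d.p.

0.00415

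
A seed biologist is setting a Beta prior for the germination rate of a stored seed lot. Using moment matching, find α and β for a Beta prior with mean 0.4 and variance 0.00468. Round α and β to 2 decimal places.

By moment matching, α+β = μ(1−μ)/σ² − 1 = (0.4·0.6)/0.00468 − 1 = 51.2821 − 1 = 50.2821.
Since α/(α+β) = μ, α = 0.4·50.2821 = 20.11 and β = 0.6·50.2821 = 30.17.

α = 20.11, β = 30.17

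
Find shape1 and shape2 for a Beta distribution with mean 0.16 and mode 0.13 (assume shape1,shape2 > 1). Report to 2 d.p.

shape1 = 3.95, shape2 = 20.72

With s = shape1+shape2: μ = shape1/s and mode = (shape1−1)/(s−2). Eliminating shape1 = μs,
μs − 1 = m(s−2) ⇒ s(μ−m) = 1−2m ⇒ s = 0.74/0.03 = 24.6667.
So shape1 = μs = 3.95, shape2 = (1−μ)s = 20.72.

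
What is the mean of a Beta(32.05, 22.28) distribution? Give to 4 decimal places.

E[X] = α/(α+β) = 32.05/54.33 = 0.5899.

0.5899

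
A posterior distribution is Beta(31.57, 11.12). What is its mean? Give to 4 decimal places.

0.7395

E[X] = α/(α+β) = 31.57/42.69 = 0.7395.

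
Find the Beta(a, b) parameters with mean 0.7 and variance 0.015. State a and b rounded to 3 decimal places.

a = 9.100, b = 3.900

Write ν = a+b; then a = μν and Var = μ(1−μ)/(ν+1).
ν = μ(1−μ)/Var − 1 = 0.21/0.015 − 1 = 13.0000.
a = 0.7·13.0000 = 9.100, b = 0.3·13.0000 = 3.900.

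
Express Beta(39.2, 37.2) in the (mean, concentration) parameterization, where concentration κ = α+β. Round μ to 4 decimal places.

μ = 0.5131, κ = 76.4

κ = α+β = 39.2+37.2 = 76.4; μ = α/κ = 39.2/76.4 = 0.5131.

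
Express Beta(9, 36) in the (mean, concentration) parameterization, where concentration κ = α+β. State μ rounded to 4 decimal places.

μ = 0.2000, κ = 45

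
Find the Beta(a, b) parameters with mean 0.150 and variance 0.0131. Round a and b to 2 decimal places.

By moment matching, a+b = μ(1−μ)/σ² − 1 = (0.150·0.850)/0.0131 − 1 = 9.7328 − 1 = 8.7328.
Since a/(a+b) = μ, a = 0.150·8.7328 = 1.31 and b = 0.850·8.7328 = 7.42.

a = 1.31, b = 7.42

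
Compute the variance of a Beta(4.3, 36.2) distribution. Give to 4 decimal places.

0.0023

Var = αβ/[(α+β)²(α+β+1)] = (4.3×36.2)/(40.5²×41.5) = 155.66/68070.375 = 0.0023.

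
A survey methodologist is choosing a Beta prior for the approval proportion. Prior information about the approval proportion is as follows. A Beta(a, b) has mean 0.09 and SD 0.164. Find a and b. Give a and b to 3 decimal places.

Variance = 0.164² = 0.026896. The moment-matching identity a+b = μ(1−μ)/Var − 1 gives
a+b = 0.0819/0.026896 − 1 = 2.0451, so a = μ·2.0451 = 0.184 and b = (1−μ)·2.0451 = 1.861.

a = 0.184, b = 1.861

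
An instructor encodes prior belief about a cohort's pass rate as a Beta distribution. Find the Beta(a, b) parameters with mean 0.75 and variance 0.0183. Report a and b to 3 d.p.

a = 6.934, b = 2.311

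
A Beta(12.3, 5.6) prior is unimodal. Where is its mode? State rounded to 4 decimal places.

The density x^(α−1)(1−x)^(β−1) is maximised at (α−1)/(α+β−2) = 11.3/15.9 = 0.7107.

0.7107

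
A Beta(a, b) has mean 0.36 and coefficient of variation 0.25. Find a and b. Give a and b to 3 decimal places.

a = 9.880, b = 17.564

Var = (CV·μ)² = (0.25×0.36)² = 0.008100.
a+b = μ(1−μ)/Var − 1 = 0.2304/0.008100 − 1 = 27.4444.
Thus a = 0.36·27.4444 = 9.880 and b = 0.64·27.4444 = 17.564.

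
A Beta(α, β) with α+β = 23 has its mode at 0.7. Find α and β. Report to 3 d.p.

α = 15.700, β = 7.300

Since the density peak of Beta(α,β) is at (α−1)/(α+β−2),
α = 1 + 0.7(23−2) = 15.700 and β = 23 − 15.700 = 7.300.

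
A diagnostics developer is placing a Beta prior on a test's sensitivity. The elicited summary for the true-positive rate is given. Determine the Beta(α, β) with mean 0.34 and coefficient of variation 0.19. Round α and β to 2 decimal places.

α = 17.94, β = 34.83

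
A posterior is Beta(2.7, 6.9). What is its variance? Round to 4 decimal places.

α+β = 9.6 and αβ = 18.63, so Var = αβ/[(α+β)²(α+β+1)] = 18.63/976.896 = 0.0191.

0.0191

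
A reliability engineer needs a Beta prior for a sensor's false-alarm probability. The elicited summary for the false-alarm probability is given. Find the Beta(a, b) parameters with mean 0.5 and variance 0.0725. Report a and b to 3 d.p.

a = 1.224, b = 1.224

Write ν = a+b; then a = μν and Var = μ(1−μ)/(ν+1).
ν = μ(1−μ)/Var − 1 = 0.25/0.0725 − 1 = 2.4483.
a = 0.5·2.4483 = 1.224, b = 0.5·2.4483 = 1.224.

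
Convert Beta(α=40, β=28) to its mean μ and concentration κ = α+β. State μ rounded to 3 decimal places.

μ = 0.588, κ = 68

κ = α+β = 40+28 = 68; μ = α/κ = 40/68 = 0.588.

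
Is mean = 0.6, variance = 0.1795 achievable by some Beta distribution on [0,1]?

Yes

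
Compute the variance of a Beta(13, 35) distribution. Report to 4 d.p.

Var = αβ/[(α+β)²(α+β+1)] = (13×35)/(48²×49) = 455/112896 = 0.0040.

0.0040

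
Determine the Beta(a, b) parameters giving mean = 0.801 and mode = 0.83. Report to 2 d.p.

a = 18.23, b = 4.53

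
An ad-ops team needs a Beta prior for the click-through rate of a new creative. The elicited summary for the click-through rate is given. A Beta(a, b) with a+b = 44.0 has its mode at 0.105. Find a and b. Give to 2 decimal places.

a = 5.41, b = 38.59

For a,b>1 the mode is (a−1)/(a+b−2), so a = mode·(κ−2)+1 = 0.105×42.0+1 = 5.41.
And b = (1−mode)·(κ−2)+1 = 0.895×42.0+1 = 38.59.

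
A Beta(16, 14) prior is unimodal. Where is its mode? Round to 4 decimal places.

0.5357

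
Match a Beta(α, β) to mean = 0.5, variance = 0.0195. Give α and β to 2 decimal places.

Write ν = α+β; then α = μν and Var = μ(1−μ)/(ν+1).
ν = μ(1−μ)/Var − 1 = 0.25/0.0195 − 1 = 11.8205.
α = 0.5·11.8205 = 5.91, β = 0.5·11.8205 = 5.91.

α = 5.91, β = 5.91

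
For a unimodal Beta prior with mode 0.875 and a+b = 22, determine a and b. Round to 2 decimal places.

a = 18.50, b = 3.50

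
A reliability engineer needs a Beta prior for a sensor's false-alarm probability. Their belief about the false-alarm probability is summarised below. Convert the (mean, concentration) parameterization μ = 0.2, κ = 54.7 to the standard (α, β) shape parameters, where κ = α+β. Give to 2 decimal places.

Split κ in proportion μ : (1−μ): α = 0.2·54.7 = 10.94, β = 54.7 − 10.94 = 43.76.

α = 10.94, β = 43.76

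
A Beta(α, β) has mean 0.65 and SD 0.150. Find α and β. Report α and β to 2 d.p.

σ² = 0.150² = 0.022500.
With s = α+β, Var = μ(1−μ)/(s+1), so s+1 = (0.65×0.35)/0.022500 = 10.1111 and s = 9.1111.
α = μs = 5.92, β = (1−μ)s = 3.19.

α = 5.92, β = 3.19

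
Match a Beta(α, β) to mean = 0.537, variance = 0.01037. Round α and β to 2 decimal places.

Let s = α+β. The Beta variance is μ(1−μ)/(s+1).
So s+1 = μ(1−μ)/σ² = (0.537×0.463)/0.01037 = 0.248631/0.01037 = 23.9760, giving s = 22.9760.
Then α = μs = 0.537×22.9760 = 12.34 and β = (1−μ)s = 0.463×22.9760 = 10.64.

α = 12.34, β = 10.64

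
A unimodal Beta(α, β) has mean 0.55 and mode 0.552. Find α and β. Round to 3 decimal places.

α = 28.600, β = 23.400

With s = α+β: μ = α/s and mode = (α−1)/(s−2). Eliminating α = μs,
μs − 1 = m(s−2) ⇒ s(μ−m) = 1−2m ⇒ s = -0.104/-0.002 = 52.0000.
So α = μs = 28.600, β = (1−μ)s = 23.400.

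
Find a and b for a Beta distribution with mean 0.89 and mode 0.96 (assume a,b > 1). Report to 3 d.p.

a = 11.697, b = 1.446

With s = a+b: μ = a/s and mode = (a−1)/(s−2). Eliminating a = μs,
μs − 1 = m(s−2) ⇒ s(μ−m) = 1−2m ⇒ s = -0.92/-0.07 = 13.1429.
So a = μs = 11.697, b = (1−μ)s = 1.446.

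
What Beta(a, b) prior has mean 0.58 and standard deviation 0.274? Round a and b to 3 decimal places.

a = 1.302, b = 0.943

σ² = 0.274² = 0.075076.
With s = a+b, Var = μ(1−μ)/(s+1), so s+1 = (0.58×0.42)/0.075076 = 3.2447 and s = 2.2447.
a = μs = 1.302, b = (1−μ)s = 0.943.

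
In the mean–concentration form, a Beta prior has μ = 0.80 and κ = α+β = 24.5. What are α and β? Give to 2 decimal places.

α = μκ = 0.80×24.5 = 19.60 and β = (1−μ)κ = 0.20×24.5 = 4.90.

α = 19.60, β = 4.90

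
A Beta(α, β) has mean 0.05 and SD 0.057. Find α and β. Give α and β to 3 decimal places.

Variance = 0.057² = 0.003249. The moment-matching identity α+β = μ(1−μ)/Var − 1 gives
α+β = 0.0475/0.003249 − 1 = 13.6199, so α = μ·13.6199 = 0.681 and β = (1−μ)·13.6199 = 12.939.

α = 0.681, β = 12.939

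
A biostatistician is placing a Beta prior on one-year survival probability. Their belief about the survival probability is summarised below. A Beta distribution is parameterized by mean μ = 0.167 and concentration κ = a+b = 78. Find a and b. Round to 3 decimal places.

a = 13.026, b = 64.974

a = μκ = 0.167×78 = 13.026 and b = (1−μ)κ = 0.833×78 = 64.974.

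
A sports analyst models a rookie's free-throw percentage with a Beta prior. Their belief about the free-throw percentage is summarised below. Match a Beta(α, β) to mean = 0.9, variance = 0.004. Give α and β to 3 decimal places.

α = 19.350, β = 2.150

Let s = α+β. The Beta variance is μ(1−μ)/(s+1).
So s+1 = μ(1−μ)/σ² = (0.9×0.1)/0.004 = 0.09/0.004 = 22.5000, giving s = 21.5000.
Then α = μs = 0.9×21.5000 = 19.350 and β = (1−μ)s = 0.1×21.5000 = 2.150.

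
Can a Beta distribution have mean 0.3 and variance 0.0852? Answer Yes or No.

Yes

For any Beta, Var(X) < E[X]·(1−E[X]).
Here μ(1−μ) = 0.3×0.7 = 0.21, and 0.0852 < 0.21.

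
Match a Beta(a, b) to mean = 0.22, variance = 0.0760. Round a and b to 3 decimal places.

a = 0.277, b = 0.981

Write ν = a+b; then a = μν and Var = μ(1−μ)/(ν+1).
ν = μ(1−μ)/Var − 1 = 0.1716/0.0760 − 1 = 1.2579.
a = 0.22·1.2579 = 0.277, b = 0.78·1.2579 = 0.981.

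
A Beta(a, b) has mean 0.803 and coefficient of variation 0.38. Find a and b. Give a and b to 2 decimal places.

Var = (CV·μ)² = (0.38×0.803)² = 0.093110.
a+b = μ(1−μ)/Var − 1 = 0.158191/0.093110 − 1 = 0.6990.
Thus a = 0.803·0.6990 = 0.56 and b = 0.197·0.6990 = 0.14.

a = 0.56, b = 0.14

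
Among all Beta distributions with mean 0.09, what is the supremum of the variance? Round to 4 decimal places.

0.0819

For fixed mean μ the Beta variance is μ(1−μ)/(α+β+1), increasing as α+β decreases.
Its least upper bound (not attained) is μ(1−μ) = 0.09·0.91 = 0.0819.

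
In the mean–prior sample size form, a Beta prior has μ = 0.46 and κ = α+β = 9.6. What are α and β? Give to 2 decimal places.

α = 4.42, β = 5.18

α = μκ = 0.46×9.6 = 4.42 and β = (1−μ)κ = 0.54×9.6 = 5.18.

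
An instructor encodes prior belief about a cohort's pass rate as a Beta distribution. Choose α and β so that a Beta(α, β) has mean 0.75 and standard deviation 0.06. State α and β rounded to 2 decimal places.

α = 38.31, β = 12.77

Variance = 0.06² = 0.0036. The moment-matching identity α+β = μ(1−μ)/Var − 1 gives
α+β = 0.1875/0.0036 − 1 = 51.0833, so α = μ·51.0833 = 38.31 and β = (1−μ)·51.0833 = 12.77.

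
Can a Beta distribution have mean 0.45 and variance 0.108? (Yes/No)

A Beta with mean μ has variance μ(1−μ)/(α+β+1) < μ(1−μ).
Here μ(1−μ) = 0.45×0.55 = 0.2475, and 0.108 < 0.2475.

Yes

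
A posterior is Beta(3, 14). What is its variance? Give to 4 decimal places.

Var = αβ/[(α+β)²(α+β+1)] = (3×14)/(17²×18) = 42/5202 = 0.0081.

0.0081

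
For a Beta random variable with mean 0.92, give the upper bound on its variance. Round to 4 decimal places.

Var = μ(1−μ)/(α+β+1), which approaches μ(1−μ) as α+β → 0.
So the supremum is μ(1−μ) = 0.92×0.08 = 0.0736.

0.0736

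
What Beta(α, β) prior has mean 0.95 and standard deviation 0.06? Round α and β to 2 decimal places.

α = 11.58, β = 0.61

First σ² = 0.0036. Setting α = μn, β = (1−μ)n with n = α+β,
μ(1−μ)/(n+1) = 0.0036 ⇒ n+1 = 0.0475/0.0036 = 13.1944 ⇒ n = 12.1944.
Hence α = 0.95×12.1944 = 11.58, β = 0.05×12.1944 = 0.61.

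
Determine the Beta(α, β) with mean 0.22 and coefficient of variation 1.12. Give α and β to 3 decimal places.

Var = (CV·μ)² = (1.12×0.22)² = 0.060713.
α+β = μ(1−μ)/Var − 1 = 0.1716/0.060713 − 1 = 1.8264.
Thus α = 0.22·1.8264 = 0.402 and β = 0.78·1.8264 = 1.425.

α = 0.402, β = 1.425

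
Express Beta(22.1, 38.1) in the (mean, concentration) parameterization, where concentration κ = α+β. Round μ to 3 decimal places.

κ = α+β = 22.1+38.1 = 60.2; μ = α/κ = 22.1/60.2 = 0.367.

μ = 0.367, κ = 60.2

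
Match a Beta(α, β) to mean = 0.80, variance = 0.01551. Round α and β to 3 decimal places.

α = 7.453, β = 1.863

Let s = α+β. The Beta variance is μ(1−μ)/(s+1).
So s+1 = μ(1−μ)/σ² = (0.80×0.20)/0.01551 = 0.1600/0.01551 = 10.3159, giving s = 9.3159.
Then α = μs = 0.80×9.3159 = 7.453 and β = (1−μ)s = 0.20×9.3159 = 1.863.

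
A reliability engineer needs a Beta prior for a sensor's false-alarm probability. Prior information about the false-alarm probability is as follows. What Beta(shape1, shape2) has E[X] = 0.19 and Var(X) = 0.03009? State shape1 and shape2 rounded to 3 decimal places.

By moment matching, shape1+shape2 = μ(1−μ)/σ² − 1 = (0.19·0.81)/0.03009 − 1 = 5.1147 − 1 = 4.1147.
Since shape1/(shape1+shape2) = μ, shape1 = 0.19·4.1147 = 0.782 and shape2 = 0.81·4.1147 = 3.333.

shape1 = 0.782, shape2 = 3.333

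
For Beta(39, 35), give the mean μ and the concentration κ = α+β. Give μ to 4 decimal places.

μ = 0.5270, κ = 74

κ = α+β = 39+35 = 74; μ = α/κ = 39/74 = 0.5270.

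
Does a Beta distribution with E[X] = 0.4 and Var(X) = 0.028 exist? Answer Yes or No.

The Beta variance bound is σ² < μ(1−μ).
Here μ(1−μ) = 0.4×0.6 = 0.24, and 0.028 < 0.24.

Yes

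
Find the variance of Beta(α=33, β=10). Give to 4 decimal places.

0.0041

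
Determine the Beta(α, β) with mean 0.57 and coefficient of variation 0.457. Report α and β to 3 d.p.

α = 1.489, β = 1.123

σ = CV·μ = 0.457×0.57 = 0.26049, so σ² = 0.067855.
s+1 = μ(1−μ)/σ² = 0.2451/0.067855 = 3.6121, so s = α+β = 2.6121.
α = μs = 1.489, β = (1−μ)s = 1.123.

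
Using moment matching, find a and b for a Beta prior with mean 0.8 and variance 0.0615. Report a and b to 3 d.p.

a = 1.281, b = 0.320

Write ν = a+b; then a = μν and Var = μ(1−μ)/(ν+1).
ν = μ(1−μ)/Var − 1 = 0.16/0.0615 − 1 = 1.6016.
a = 0.8·1.6016 = 1.281, b = 0.2·1.6016 = 0.320.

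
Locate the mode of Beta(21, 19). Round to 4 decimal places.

0.5263

With α,β > 1, mode = (α−1)/(α+β−2) = 20/38 = 0.5263.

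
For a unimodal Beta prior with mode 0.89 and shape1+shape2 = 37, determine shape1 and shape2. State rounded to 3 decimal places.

Since the density peak of Beta(shape1,shape2) is at (shape1−1)/(shape1+shape2−2),
shape1 = 1 + 0.89(37−2) = 32.150 and shape2 = 37 − 32.150 = 4.850.

shape1 = 32.150, shape2 = 4.850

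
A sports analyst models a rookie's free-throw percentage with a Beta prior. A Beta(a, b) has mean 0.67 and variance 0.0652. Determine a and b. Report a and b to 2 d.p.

By moment matching, a+b = μ(1−μ)/σ² − 1 = (0.67·0.33)/0.0652 − 1 = 3.3911 − 1 = 2.3911.
Since a/(a+b) = μ, a = 0.67·2.3911 = 1.60 and b = 0.33·2.3911 = 0.79.

a = 1.60, b = 0.79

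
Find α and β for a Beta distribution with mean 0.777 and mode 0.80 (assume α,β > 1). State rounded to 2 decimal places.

With s = α+β: μ = α/s and mode = (α−1)/(s−2). Eliminating α = μs,
μs − 1 = m(s−2) ⇒ s(μ−m) = 1−2m ⇒ s = -0.60/-0.023 = 26.0870.
So α = μs = 20.27, β = (1−μ)s = 5.82.

α = 20.27, β = 5.82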